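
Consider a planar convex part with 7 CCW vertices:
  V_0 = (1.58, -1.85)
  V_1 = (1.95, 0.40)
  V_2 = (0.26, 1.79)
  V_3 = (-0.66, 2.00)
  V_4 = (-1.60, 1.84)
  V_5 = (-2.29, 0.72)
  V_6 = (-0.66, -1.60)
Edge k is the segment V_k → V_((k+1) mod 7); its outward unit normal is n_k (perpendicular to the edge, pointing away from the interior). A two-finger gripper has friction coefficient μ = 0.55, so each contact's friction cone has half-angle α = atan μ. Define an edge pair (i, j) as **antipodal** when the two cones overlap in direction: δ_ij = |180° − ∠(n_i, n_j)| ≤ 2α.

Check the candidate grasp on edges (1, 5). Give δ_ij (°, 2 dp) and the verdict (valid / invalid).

α = atan 0.55 = 28.81°;  2α = 57.62°
edge 1: e_1 = (-1.69, +1.39);  n_1 = (+0.6352, +0.7723)
edge 5: e_5 = (+1.63, -2.32);  n_5 = (-0.8182, -0.5749)
∠(n_1, n_5) = 164.53°
δ = |180° − 164.53°| = 15.47°
15.47° ≤ 2α = 57.62°  →  valid

δ = 15.47°, valid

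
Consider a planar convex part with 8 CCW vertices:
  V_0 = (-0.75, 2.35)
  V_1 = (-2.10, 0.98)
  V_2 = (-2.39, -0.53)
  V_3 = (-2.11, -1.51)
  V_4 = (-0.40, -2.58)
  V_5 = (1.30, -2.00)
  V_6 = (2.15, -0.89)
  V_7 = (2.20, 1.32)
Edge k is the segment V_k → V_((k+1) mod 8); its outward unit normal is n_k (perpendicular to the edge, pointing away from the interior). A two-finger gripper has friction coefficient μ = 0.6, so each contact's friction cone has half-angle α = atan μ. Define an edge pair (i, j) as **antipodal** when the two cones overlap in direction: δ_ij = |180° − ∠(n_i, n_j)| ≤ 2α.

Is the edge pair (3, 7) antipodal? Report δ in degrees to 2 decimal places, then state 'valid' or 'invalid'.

α = atan 0.6 = 30.96°;  2α = 61.93°
edge 3: e_3 = (+1.71, -1.07);  n_3 = (-0.5304, -0.8477)
edge 7: e_7 = (-2.95, +1.03);  n_7 = (+0.3296, +0.9441)
∠(n_3, n_7) = 167.21°
δ = |180° − 167.21°| = 12.79°
12.79° ≤ 2α = 61.93°  →  valid

δ = 12.79°, valid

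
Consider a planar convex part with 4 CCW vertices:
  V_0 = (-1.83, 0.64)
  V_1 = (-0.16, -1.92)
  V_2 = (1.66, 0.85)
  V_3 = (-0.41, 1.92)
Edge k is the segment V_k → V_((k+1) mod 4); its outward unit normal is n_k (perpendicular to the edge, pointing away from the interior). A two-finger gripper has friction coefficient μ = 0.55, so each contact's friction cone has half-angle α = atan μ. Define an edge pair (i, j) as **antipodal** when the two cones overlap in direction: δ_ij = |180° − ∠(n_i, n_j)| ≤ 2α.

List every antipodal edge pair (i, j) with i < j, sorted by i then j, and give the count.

count = 2; pairs: (0,2), (1,3)

α = atan 0.55 = 28.81°;  2α = 57.62°
n_0 = (-0.8375, -0.5464)
n_1 = (+0.8357, -0.5491)
n_2 = (+0.4592, +0.8883)
n_3 = (-0.6695, +0.7428)
  (0,1): δ = 66.42°  ·
  (0,2): δ = 29.55°  ✓
  (0,3): δ = 98.91°  ·
  (1,2): δ = 84.03°  ·
  (1,3): δ = 14.66°  ✓
  (2,3): δ = 110.63°  ·
antipodal pairs: 2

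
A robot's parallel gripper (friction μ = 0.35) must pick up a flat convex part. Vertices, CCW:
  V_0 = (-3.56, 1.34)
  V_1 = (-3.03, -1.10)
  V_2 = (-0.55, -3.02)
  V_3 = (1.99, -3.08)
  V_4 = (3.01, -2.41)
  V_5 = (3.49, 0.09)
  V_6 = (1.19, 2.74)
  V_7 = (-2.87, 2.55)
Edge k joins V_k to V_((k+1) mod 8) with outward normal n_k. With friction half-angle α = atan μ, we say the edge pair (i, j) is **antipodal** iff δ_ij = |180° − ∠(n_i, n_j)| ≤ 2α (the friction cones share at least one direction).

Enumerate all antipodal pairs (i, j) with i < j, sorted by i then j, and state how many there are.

α = atan 0.35 = 19.29°;  2α = 38.58°
n_0 = (-0.9772, -0.2123)
n_1 = (-0.6122, -0.7907)
n_2 = (-0.0236, -0.9997)
n_3 = (+0.5490, -0.8358)
n_4 = (+0.9821, -0.1886)
n_5 = (+0.7552, +0.6555)
n_6 = (-0.0467, +0.9989)
n_7 = (-0.8687, +0.4954)
  (0,1): δ = 140.00°  ·
  (0,2): δ = 103.61°  ·
  (0,3): δ = 68.96°  ·
  (0,4): δ = 23.12°  ✓
  (0,5): δ = 28.70°  ✓
  (0,6): δ = 80.42°  ·
  (0,7): δ = 138.05°  ·
  (1,2): δ = 143.61°  ·
  (1,3): δ = 108.95°  ·
  (1,4): δ = 63.12°  ·
  (1,5): δ = 11.30°  ✓
  (1,6): δ = 40.43°  ·
  (1,7): δ = 98.05°  ·
  (2,3): δ = 145.35°  ·
  (2,4): δ = 99.52°  ·
  (2,5): δ = 47.69°  ·
  (2,6): δ = 4.03°  ✓
  (2,7): δ = 61.66°  ·
  (3,4): δ = 134.17°  ·
  (3,5): δ = 82.34°  ·
  (3,6): δ = 30.62°  ✓
  (3,7): δ = 27.01°  ✓
  (4,5): δ = 128.18°  ·
  (4,6): δ = 76.45°  ·
  (4,7): δ = 18.83°  ✓
  (5,6): δ = 128.28°  ·
  (5,7): δ = 70.65°  ·
  (6,7): δ = 122.37°  ·
antipodal pairs: 7

count = 7; pairs: (0,4), (0,5), (1,5), (2,6), (3,6), (3,7), (4,7)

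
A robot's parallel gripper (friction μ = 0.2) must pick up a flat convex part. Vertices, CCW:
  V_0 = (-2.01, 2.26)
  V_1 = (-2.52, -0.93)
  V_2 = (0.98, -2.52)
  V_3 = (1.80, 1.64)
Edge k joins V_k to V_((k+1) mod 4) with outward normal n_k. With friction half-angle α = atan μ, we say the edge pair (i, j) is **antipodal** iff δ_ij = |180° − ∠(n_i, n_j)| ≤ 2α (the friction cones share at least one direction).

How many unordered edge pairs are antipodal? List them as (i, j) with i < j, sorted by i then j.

α = atan 0.2 = 11.31°;  2α = 22.62°
n_0 = (-0.9875, +0.1579)
n_1 = (-0.4136, -0.9105)
n_2 = (+0.9811, -0.1934)
n_3 = (+0.1606, +0.9870)
  (0,1): δ = 105.35°  ·
  (0,2): δ = 2.07°  ✓
  (0,3): δ = 89.84°  ·
  (1,2): δ = 76.72°  ·
  (1,3): δ = 15.19°  ✓
  (2,3): δ = 88.09°  ·
antipodal pairs: 2

count = 2; pairs: (0,2), (1,3)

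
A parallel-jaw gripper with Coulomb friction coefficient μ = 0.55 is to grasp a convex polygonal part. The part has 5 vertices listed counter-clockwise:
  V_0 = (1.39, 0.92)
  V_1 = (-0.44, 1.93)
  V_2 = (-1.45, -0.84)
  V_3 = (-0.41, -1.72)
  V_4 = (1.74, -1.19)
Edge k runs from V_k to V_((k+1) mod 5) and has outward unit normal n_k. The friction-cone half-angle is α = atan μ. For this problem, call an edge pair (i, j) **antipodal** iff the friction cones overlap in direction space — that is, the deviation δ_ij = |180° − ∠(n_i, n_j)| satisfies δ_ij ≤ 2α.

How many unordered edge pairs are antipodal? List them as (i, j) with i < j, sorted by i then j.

α = atan 0.55 = 28.81°;  2α = 57.62°
n_0 = (+0.4832, +0.8755)
n_1 = (-0.9395, +0.3426)
n_2 = (-0.6459, -0.7634)
n_3 = (+0.2393, -0.9709)
n_4 = (+0.9865, +0.1636)
  (0,1): δ = 81.14°  ·
  (0,2): δ = 11.34°  ✓
  (0,3): δ = 42.74°  ✓
  (0,4): δ = 128.31°  ·
  (1,2): δ = 110.20°  ·
  (1,3): δ = 56.12°  ✓
  (1,4): δ = 29.45°  ✓
  (2,3): δ = 125.92°  ·
  (2,4): δ = 40.35°  ✓
  (3,4): δ = 94.43°  ·
antipodal pairs: 5

count = 5; pairs: (0,2), (0,3), (1,3), (1,4), (2,4)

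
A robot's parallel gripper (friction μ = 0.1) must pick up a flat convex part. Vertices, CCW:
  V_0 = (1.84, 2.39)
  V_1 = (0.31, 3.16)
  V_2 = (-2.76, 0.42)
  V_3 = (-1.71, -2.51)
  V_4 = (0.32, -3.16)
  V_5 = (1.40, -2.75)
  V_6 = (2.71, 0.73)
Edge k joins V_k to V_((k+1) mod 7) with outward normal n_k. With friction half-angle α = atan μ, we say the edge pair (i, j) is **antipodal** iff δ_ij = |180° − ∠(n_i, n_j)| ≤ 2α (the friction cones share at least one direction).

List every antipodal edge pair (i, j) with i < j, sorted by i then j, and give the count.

count = 2; pairs: (0,3), (2,6)

α = atan 0.1 = 5.71°;  2α = 11.42°
n_0 = (+0.4495, +0.8933)
n_1 = (-0.6659, +0.7461)
n_2 = (-0.9414, -0.3374)
n_3 = (-0.3049, -0.9524)
n_4 = (+0.3549, -0.9349)
n_5 = (+0.9359, -0.3523)
n_6 = (+0.8857, +0.4642)
  (0,1): δ = 111.54°  ·
  (0,2): δ = 43.57°  ·
  (0,3): δ = 8.96°  ✓
  (0,4): δ = 47.50°  ·
  (0,5): δ = 96.09°  ·
  (0,6): δ = 144.37°  ·
  (1,2): δ = 112.03°  ·
  (1,3): δ = 59.50°  ·
  (1,4): δ = 20.96°  ·
  (1,5): δ = 27.62°  ·
  (1,6): δ = 75.91°  ·
  (2,3): δ = 127.47°  ·
  (2,4): δ = 88.93°  ·
  (2,5): δ = 40.34°  ·
  (2,6): δ = 7.94°  ✓
  (3,4): δ = 141.46°  ·
  (3,5): δ = 92.87°  ·
  (3,6): δ = 44.59°  ·
  (4,5): δ = 131.42°  ·
  (4,6): δ = 83.13°  ·
  (5,6): δ = 131.71°  ·
antipodal pairs: 2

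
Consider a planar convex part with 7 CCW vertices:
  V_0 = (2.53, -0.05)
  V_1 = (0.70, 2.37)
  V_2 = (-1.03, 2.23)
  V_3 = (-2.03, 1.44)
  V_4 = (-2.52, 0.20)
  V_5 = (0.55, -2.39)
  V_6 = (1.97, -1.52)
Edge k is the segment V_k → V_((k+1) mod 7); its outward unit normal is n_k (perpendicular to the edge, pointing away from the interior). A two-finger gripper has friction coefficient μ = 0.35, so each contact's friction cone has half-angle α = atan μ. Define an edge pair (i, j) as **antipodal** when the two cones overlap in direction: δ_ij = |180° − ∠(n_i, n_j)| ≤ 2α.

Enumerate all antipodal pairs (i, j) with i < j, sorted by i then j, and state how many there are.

α = atan 0.35 = 19.29°;  2α = 38.58°
n_0 = (+0.7976, +0.6032)
n_1 = (-0.0807, +0.9967)
n_2 = (-0.6199, +0.7847)
n_3 = (-0.9300, +0.3675)
n_4 = (-0.6448, -0.7643)
n_5 = (+0.5224, -0.8527)
n_6 = (+0.9345, -0.3560)
  (0,1): δ = 122.47°  ·
  (0,2): δ = 88.79°  ·
  (0,3): δ = 58.66°  ·
  (0,4): δ = 12.75°  ✓
  (0,5): δ = 84.40°  ·
  (0,6): δ = 122.05°  ·
  (1,2): δ = 146.32°  ·
  (1,3): δ = 116.19°  ·
  (1,4): δ = 44.78°  ·
  (1,5): δ = 26.87°  ✓
  (1,6): δ = 64.52°  ·
  (2,3): δ = 149.87°  ·
  (2,4): δ = 78.46°  ·
  (2,5): δ = 6.81°  ✓
  (2,6): δ = 30.84°  ✓
  (3,4): δ = 108.59°  ·
  (3,5): δ = 36.94°  ✓
  (3,6): δ = 0.71°  ✓
  (4,5): δ = 108.35°  ·
  (4,6): δ = 70.70°  ·
  (5,6): δ = 142.35°  ·
antipodal pairs: 6

count = 6; pairs: (0,4), (1,5), (2,5), (2,6), (3,5), (3,6)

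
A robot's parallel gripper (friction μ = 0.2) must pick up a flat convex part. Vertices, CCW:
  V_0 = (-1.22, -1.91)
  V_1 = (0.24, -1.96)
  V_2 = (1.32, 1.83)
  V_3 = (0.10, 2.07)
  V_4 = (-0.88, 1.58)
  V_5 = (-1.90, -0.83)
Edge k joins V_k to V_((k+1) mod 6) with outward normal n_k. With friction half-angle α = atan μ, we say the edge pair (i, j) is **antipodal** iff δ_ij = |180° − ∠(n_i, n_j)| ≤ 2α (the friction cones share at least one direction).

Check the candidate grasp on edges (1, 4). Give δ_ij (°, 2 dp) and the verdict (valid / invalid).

δ = 7.03°, valid

α = atan 0.2 = 11.31°;  2α = 22.62°
edge 1: e_1 = (+1.08, +3.79);  n_1 = (+0.9617, -0.2741)
edge 4: e_4 = (-1.02, -2.41);  n_4 = (-0.9209, +0.3898)
∠(n_1, n_4) = 172.97°
δ = |180° − 172.97°| = 7.03°
7.03° ≤ 2α = 22.62°  →  valid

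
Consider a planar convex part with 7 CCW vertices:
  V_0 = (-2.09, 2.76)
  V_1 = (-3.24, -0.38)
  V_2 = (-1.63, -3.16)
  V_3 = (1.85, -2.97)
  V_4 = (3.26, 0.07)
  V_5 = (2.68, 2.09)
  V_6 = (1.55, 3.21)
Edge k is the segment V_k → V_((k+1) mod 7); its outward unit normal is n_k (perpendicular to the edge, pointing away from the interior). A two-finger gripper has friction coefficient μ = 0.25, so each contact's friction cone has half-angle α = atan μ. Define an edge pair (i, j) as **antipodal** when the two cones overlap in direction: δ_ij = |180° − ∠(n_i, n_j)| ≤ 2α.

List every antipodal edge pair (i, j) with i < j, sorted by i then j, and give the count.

count = 4; pairs: (0,3), (1,4), (1,5), (2,6)

α = atan 0.25 = 14.04°;  2α = 28.07°
n_0 = (-0.9390, +0.3439)
n_1 = (-0.8654, -0.5012)
n_2 = (+0.0545, -0.9985)
n_3 = (+0.9072, -0.4208)
n_4 = (+0.9612, +0.2760)
n_5 = (+0.7040, +0.7102)
n_6 = (-0.1227, +0.9924)
  (0,1): δ = 129.81°  ·
  (0,2): δ = 66.76°  ·
  (0,3): δ = 4.77°  ✓
  (0,4): δ = 36.14°  ·
  (0,5): δ = 65.37°  ·
  (0,6): δ = 117.16°  ·
  (1,2): δ = 116.95°  ·
  (1,3): δ = 54.96°  ·
  (1,4): δ = 14.06°  ✓
  (1,5): δ = 15.18°  ✓
  (1,6): δ = 66.97°  ·
  (2,3): δ = 118.01°  ·
  (2,4): δ = 77.10°  ·
  (2,5): δ = 47.87°  ·
  (2,6): δ = 3.92°  ✓
  (3,4): δ = 139.10°  ·
  (3,5): δ = 109.86°  ·
  (3,6): δ = 58.07°  ·
  (4,5): δ = 150.77°  ·
  (4,6): δ = 98.97°  ·
  (5,6): δ = 128.21°  ·
antipodal pairs: 4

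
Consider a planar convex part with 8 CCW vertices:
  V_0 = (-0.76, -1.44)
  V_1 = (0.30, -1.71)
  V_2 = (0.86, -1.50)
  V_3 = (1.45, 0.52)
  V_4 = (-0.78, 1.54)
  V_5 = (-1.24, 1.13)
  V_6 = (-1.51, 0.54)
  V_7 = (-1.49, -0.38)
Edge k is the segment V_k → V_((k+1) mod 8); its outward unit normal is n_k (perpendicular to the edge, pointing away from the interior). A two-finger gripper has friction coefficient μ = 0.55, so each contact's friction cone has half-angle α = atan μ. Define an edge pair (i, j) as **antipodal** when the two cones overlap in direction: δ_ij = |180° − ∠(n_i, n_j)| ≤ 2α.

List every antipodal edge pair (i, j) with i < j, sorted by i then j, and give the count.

α = atan 0.55 = 28.81°;  2α = 57.62°
n_0 = (-0.2468, -0.9691)
n_1 = (+0.3511, -0.9363)
n_2 = (+0.9599, -0.2804)
n_3 = (+0.4160, +0.9094)
n_4 = (-0.6654, +0.7465)
n_5 = (-0.9093, +0.4161)
n_6 = (-0.9998, -0.0217)
n_7 = (-0.8236, -0.5672)
  (0,1): δ = 145.15°  ·
  (0,2): δ = 91.99°  ·
  (0,3): δ = 10.29°  ✓
  (0,4): δ = 56.00°  ✓
  (0,5): δ = 79.70°  ·
  (0,6): δ = 105.54°  ·
  (0,7): δ = 138.84°  ·
  (1,2): δ = 126.84°  ·
  (1,3): δ = 45.14°  ✓
  (1,4): δ = 21.15°  ✓
  (1,5): δ = 44.85°  ✓
  (1,6): δ = 70.69°  ·
  (1,7): δ = 104.00°  ·
  (2,3): δ = 98.30°  ·
  (2,4): δ = 32.01°  ✓
  (2,5): δ = 8.31°  ✓
  (2,6): δ = 17.53°  ✓
  (2,7): δ = 50.84°  ✓
  (3,4): δ = 113.71°  ·
  (3,5): δ = 90.01°  ·
  (3,6): δ = 64.18°  ·
  (3,7): δ = 30.87°  ✓
  (4,5): δ = 156.30°  ·
  (4,6): δ = 130.47°  ·
  (4,7): δ = 97.16°  ·
  (5,6): δ = 154.16°  ·
  (5,7): δ = 120.86°  ·
  (6,7): δ = 146.69°  ·
antipodal pairs: 10

count = 10; pairs: (0,3), (0,4), (1,3), (1,4), (1,5), (2,4), (2,5), (2,6), (2,7), (3,7)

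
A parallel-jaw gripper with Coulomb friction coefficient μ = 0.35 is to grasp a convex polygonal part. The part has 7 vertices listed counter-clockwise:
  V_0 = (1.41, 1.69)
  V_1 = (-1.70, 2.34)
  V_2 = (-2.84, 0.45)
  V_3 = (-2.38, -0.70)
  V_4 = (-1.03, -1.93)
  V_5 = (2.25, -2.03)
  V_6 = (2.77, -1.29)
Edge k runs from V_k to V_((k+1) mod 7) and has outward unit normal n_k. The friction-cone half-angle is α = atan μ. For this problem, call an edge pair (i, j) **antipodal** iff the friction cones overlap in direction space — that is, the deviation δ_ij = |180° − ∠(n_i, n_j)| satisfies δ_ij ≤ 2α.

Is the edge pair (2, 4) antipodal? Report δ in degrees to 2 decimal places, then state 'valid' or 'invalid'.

δ = 113.55°, invalid

α = atan 0.35 = 19.29°;  2α = 38.58°
edge 2: e_2 = (+0.46, -1.15);  n_2 = (-0.9285, -0.3714)
edge 4: e_4 = (+3.28, -0.10);  n_4 = (-0.0305, -0.9995)
∠(n_2, n_4) = 66.45°
δ = |180° − 66.45°| = 113.55°
113.55° > 2α = 38.58°  →  invalid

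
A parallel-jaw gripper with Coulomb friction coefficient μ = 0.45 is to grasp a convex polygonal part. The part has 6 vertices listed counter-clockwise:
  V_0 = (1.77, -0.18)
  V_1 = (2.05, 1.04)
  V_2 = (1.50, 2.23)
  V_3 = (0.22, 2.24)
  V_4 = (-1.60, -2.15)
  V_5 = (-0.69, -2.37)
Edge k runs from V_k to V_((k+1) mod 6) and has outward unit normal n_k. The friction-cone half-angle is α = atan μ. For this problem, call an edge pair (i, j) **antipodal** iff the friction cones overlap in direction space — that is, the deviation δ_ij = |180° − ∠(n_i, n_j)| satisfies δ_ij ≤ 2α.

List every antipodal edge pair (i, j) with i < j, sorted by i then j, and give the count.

α = atan 0.45 = 24.23°;  2α = 48.46°
n_0 = (+0.9747, -0.2237)
n_1 = (+0.9077, +0.4195)
n_2 = (+0.0078, +1.0000)
n_3 = (-0.9238, +0.3830)
n_4 = (-0.2350, -0.9720)
n_5 = (+0.6649, -0.7469)
  (0,1): δ = 142.27°  ·
  (0,2): δ = 77.52°  ·
  (0,3): δ = 9.59°  ✓
  (0,4): δ = 89.34°  ·
  (0,5): δ = 144.60°  ·
  (1,2): δ = 115.25°  ·
  (1,3): δ = 47.32°  ✓
  (1,4): δ = 51.60°  ·
  (1,5): δ = 106.87°  ·
  (2,3): δ = 112.07°  ·
  (2,4): δ = 13.14°  ✓
  (2,5): δ = 42.12°  ✓
  (3,4): δ = 81.07°  ·
  (3,5): δ = 25.81°  ✓
  (4,5): δ = 124.73°  ·
antipodal pairs: 5

count = 5; pairs: (0,3), (1,3), (2,4), (2,5), (3,5)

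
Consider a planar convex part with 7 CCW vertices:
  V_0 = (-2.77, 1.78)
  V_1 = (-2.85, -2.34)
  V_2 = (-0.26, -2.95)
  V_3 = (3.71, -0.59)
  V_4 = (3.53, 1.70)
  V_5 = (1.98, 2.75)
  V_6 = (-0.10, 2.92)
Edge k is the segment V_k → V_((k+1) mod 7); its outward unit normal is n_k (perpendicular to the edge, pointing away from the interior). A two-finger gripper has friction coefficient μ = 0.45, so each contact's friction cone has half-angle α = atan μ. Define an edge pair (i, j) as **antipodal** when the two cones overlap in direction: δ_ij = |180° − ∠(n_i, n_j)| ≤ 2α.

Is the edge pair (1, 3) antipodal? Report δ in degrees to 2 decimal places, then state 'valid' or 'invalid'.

δ = 72.25°, invalid

α = atan 0.45 = 24.23°;  2α = 48.46°
edge 1: e_1 = (+2.59, -0.61);  n_1 = (-0.2292, -0.9734)
edge 3: e_3 = (-0.18, +2.29);  n_3 = (+0.9969, +0.0784)
∠(n_1, n_3) = 107.75°
δ = |180° − 107.75°| = 72.25°
72.25° > 2α = 48.46°  →  invalid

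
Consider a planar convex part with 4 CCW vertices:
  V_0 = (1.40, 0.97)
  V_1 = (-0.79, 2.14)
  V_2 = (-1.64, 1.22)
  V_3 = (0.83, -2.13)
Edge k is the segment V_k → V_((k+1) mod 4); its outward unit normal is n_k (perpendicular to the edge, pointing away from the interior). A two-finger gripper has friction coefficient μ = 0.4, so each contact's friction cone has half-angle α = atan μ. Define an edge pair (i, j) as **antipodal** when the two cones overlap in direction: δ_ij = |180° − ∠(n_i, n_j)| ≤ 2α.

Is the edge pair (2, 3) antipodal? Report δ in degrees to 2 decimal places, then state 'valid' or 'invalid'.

α = atan 0.4 = 21.80°;  2α = 43.60°
edge 2: e_2 = (+2.47, -3.35);  n_2 = (-0.8049, -0.5934)
edge 3: e_3 = (+0.57, +3.10);  n_3 = (+0.9835, -0.1808)
∠(n_2, n_3) = 133.18°
δ = |180° − 133.18°| = 46.82°
46.82° > 2α = 43.60°  →  invalid

δ = 46.82°, invalid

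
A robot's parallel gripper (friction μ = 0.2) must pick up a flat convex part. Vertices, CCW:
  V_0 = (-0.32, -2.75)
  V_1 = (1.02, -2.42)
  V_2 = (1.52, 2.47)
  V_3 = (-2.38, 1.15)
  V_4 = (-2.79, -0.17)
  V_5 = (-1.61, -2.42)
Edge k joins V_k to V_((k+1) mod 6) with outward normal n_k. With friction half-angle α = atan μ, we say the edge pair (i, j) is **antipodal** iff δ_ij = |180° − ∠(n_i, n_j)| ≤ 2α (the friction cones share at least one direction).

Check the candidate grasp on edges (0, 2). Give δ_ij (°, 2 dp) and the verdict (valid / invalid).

δ = 4.86°, valid

α = atan 0.2 = 11.31°;  2α = 22.62°
edge 0: e_0 = (+1.34, +0.33);  n_0 = (+0.2391, -0.9710)
edge 2: e_2 = (-3.90, -1.32);  n_2 = (-0.3206, +0.9472)
∠(n_0, n_2) = 175.14°
δ = |180° − 175.14°| = 4.86°
4.86° ≤ 2α = 22.62°  →  valid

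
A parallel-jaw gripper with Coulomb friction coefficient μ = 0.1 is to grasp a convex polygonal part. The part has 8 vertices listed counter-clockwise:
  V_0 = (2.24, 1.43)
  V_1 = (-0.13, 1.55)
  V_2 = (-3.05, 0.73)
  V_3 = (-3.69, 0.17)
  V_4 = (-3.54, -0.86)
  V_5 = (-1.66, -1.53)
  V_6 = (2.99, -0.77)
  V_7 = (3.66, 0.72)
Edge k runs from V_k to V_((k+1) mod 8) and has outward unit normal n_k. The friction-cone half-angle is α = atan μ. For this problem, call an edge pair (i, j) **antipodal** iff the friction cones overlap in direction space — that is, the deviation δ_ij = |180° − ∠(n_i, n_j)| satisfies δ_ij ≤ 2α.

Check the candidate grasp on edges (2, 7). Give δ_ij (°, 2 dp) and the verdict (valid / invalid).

α = atan 0.1 = 5.71°;  2α = 11.42°
edge 2: e_2 = (-0.64, -0.56);  n_2 = (-0.6585, +0.7526)
edge 7: e_7 = (-1.42, +0.71);  n_7 = (+0.4472, +0.8944)
∠(n_2, n_7) = 67.75°
δ = |180° − 67.75°| = 112.25°
112.25° > 2α = 11.42°  →  invalid

δ = 112.25°, invalid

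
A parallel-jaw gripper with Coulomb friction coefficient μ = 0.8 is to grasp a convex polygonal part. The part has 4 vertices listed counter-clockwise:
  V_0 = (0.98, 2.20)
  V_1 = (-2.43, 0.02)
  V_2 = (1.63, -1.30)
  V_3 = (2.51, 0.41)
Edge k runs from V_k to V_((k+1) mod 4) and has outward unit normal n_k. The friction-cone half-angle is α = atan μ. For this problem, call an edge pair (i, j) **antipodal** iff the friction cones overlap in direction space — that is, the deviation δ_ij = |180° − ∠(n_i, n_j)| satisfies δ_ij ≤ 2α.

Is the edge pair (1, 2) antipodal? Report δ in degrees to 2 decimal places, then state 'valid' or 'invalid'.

α = atan 0.8 = 38.66°;  2α = 77.32°
edge 1: e_1 = (+4.06, -1.32);  n_1 = (-0.3092, -0.9510)
edge 2: e_2 = (+0.88, +1.71);  n_2 = (+0.8892, -0.4576)
∠(n_1, n_2) = 80.78°
δ = |180° − 80.78°| = 99.22°
99.22° > 2α = 77.32°  →  invalid

δ = 99.22°, invalid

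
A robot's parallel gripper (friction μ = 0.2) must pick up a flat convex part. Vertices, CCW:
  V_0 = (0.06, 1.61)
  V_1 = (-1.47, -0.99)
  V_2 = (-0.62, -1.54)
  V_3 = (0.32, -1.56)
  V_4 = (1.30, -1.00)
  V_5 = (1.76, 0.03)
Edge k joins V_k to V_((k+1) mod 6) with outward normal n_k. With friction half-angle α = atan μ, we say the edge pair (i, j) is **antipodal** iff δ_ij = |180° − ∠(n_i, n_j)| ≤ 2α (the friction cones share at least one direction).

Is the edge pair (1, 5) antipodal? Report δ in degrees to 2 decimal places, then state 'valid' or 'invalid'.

α = atan 0.2 = 11.31°;  2α = 22.62°
edge 1: e_1 = (+0.85, -0.55);  n_1 = (-0.5433, -0.8396)
edge 5: e_5 = (-1.70, +1.58);  n_5 = (+0.6808, +0.7325)
∠(n_1, n_5) = 170.00°
δ = |180° − 170.00°| = 10.00°
10.00° ≤ 2α = 22.62°  →  valid

δ = 10.00°, valid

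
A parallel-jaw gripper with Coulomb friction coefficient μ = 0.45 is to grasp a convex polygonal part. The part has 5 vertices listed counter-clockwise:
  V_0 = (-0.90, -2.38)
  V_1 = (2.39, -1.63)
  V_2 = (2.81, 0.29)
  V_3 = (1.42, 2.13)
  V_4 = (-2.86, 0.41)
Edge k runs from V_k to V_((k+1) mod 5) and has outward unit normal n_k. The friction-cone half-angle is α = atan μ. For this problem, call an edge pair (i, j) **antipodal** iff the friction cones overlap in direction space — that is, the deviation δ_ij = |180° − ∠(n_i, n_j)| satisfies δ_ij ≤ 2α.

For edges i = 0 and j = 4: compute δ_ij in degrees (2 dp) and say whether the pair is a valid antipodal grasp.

δ = 112.25°, invalid

α = atan 0.45 = 24.23°;  2α = 48.46°
edge 0: e_0 = (+3.29, +0.75);  n_0 = (+0.2223, -0.9750)
edge 4: e_4 = (+1.96, -2.79);  n_4 = (-0.8183, -0.5748)
∠(n_0, n_4) = 67.75°
δ = |180° − 67.75°| = 112.25°
112.25° > 2α = 48.46°  →  invalid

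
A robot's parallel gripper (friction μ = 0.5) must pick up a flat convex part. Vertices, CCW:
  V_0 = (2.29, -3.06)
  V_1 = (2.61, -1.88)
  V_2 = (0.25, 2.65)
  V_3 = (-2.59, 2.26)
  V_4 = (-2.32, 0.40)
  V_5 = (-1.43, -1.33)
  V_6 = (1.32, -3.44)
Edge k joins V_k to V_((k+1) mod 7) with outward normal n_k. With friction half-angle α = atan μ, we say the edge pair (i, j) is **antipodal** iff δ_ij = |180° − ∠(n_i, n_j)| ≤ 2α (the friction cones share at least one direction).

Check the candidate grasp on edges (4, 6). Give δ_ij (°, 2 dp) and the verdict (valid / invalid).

δ = 95.83°, invalid

α = atan 0.5 = 26.57°;  2α = 53.13°
edge 4: e_4 = (+0.89, -1.73);  n_4 = (-0.8892, -0.4575)
edge 6: e_6 = (+0.97, +0.38);  n_6 = (+0.3648, -0.9311)
∠(n_4, n_6) = 84.17°
δ = |180° − 84.17°| = 95.83°
95.83° > 2α = 53.13°  →  invalid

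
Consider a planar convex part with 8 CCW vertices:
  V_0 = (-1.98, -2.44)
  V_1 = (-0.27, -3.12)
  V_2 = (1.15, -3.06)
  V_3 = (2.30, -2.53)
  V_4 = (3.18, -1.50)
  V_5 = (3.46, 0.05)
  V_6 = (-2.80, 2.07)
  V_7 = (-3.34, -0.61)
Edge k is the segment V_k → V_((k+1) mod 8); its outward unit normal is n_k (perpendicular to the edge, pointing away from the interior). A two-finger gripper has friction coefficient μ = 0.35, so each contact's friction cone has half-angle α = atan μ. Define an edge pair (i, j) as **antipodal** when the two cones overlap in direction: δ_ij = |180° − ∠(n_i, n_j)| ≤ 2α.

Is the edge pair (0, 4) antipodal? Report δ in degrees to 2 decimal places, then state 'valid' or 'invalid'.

δ = 78.55°, invalid

α = atan 0.35 = 19.29°;  2α = 38.58°
edge 0: e_0 = (+1.71, -0.68);  n_0 = (-0.3695, -0.9292)
edge 4: e_4 = (+0.28, +1.55);  n_4 = (+0.9841, -0.1778)
∠(n_0, n_4) = 101.45°
δ = |180° − 101.45°| = 78.55°
78.55° > 2α = 38.58°  →  invalid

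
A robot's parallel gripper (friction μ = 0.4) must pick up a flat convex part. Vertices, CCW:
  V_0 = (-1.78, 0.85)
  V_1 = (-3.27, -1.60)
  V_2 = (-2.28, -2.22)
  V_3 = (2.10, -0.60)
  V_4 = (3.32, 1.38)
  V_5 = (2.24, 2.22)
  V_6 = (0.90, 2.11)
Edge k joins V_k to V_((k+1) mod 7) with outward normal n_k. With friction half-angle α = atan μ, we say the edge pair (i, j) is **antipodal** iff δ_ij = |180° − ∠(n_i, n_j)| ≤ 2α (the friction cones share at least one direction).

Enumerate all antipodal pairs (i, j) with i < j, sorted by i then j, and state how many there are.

count = 7; pairs: (0,2), (0,3), (1,4), (1,5), (2,5), (2,6), (3,6)

α = atan 0.4 = 21.80°;  2α = 43.60°
n_0 = (-0.8544, +0.5196)
n_1 = (-0.5308, -0.8475)
n_2 = (+0.3469, -0.9379)
n_3 = (+0.8514, -0.5246)
n_4 = (+0.6139, +0.7894)
n_5 = (-0.0818, +0.9966)
n_6 = (-0.4255, +0.9050)
  (0,1): δ = 90.75°  ·
  (0,2): δ = 38.40°  ✓
  (0,3): δ = 0.33°  ✓
  (0,4): δ = 83.43°  ·
  (0,5): δ = 126.00°  ·
  (0,6): δ = 146.49°  ·
  (1,2): δ = 127.65°  ·
  (1,3): δ = 89.58°  ·
  (1,4): δ = 5.82°  ✓
  (1,5): δ = 36.75°  ✓
  (1,6): δ = 57.24°  ·
  (2,3): δ = 141.94°  ·
  (2,4): δ = 58.17°  ·
  (2,5): δ = 15.60°  ✓
  (2,6): δ = 4.88°  ✓
  (3,4): δ = 96.24°  ·
  (3,5): δ = 53.67°  ·
  (3,6): δ = 33.18°  ✓
  (4,5): δ = 137.43°  ·
  (4,6): δ = 116.94°  ·
  (5,6): δ = 159.51°  ·
antipodal pairs: 7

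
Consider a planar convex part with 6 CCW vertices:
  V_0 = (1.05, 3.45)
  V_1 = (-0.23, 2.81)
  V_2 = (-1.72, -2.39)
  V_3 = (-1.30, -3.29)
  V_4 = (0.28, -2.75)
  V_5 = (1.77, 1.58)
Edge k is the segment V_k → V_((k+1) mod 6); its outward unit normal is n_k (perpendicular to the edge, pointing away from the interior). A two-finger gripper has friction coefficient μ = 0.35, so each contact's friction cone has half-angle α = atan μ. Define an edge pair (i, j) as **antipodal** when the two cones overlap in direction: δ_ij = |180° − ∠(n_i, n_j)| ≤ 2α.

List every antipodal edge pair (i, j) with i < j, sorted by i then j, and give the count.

count = 4; pairs: (0,3), (1,4), (1,5), (2,5)

α = atan 0.35 = 19.29°;  2α = 38.58°
n_0 = (-0.4472, +0.8944)
n_1 = (-0.9613, +0.2755)
n_2 = (-0.9062, -0.4229)
n_3 = (+0.3234, -0.9463)
n_4 = (+0.9456, -0.3254)
n_5 = (+0.9332, +0.3593)
  (0,1): δ = 132.55°  ·
  (0,2): δ = 91.55°  ·
  (0,3): δ = 7.70°  ✓
  (0,4): δ = 44.45°  ·
  (0,5): δ = 84.49°  ·
  (1,2): δ = 138.99°  ·
  (1,3): δ = 55.14°  ·
  (1,4): δ = 3.00°  ✓
  (1,5): δ = 37.05°  ✓
  (2,3): δ = 96.15°  ·
  (2,4): δ = 44.01°  ·
  (2,5): δ = 3.96°  ✓
  (3,4): δ = 127.86°  ·
  (3,5): δ = 87.81°  ·
  (4,5): δ = 139.95°  ·
antipodal pairs: 4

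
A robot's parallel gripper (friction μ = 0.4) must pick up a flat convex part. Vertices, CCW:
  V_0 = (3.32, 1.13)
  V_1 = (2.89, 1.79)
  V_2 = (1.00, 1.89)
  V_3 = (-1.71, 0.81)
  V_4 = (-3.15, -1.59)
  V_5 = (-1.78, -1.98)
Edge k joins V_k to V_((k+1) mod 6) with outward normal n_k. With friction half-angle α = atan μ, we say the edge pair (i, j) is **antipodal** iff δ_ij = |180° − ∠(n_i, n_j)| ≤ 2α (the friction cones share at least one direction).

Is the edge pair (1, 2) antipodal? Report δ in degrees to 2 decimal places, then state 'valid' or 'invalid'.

α = atan 0.4 = 21.80°;  2α = 43.60°
edge 1: e_1 = (-1.89, +0.10);  n_1 = (+0.0528, +0.9986)
edge 2: e_2 = (-2.71, -1.08);  n_2 = (-0.3702, +0.9289)
∠(n_1, n_2) = 24.76°
δ = |180° − 24.76°| = 155.24°
155.24° > 2α = 43.60°  →  invalid

δ = 155.24°, invalid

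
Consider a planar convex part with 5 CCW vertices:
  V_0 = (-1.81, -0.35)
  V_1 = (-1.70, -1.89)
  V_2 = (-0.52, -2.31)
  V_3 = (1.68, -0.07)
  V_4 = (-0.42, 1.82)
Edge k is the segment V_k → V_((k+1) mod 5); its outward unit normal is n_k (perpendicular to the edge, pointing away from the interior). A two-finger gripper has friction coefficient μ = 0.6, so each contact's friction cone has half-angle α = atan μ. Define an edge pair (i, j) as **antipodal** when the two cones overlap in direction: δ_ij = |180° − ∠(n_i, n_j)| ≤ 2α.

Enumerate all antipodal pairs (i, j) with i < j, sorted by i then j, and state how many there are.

count = 4; pairs: (0,2), (0,3), (1,3), (2,4)

α = atan 0.6 = 30.96°;  2α = 61.93°
n_0 = (-0.9975, -0.0712)
n_1 = (-0.3353, -0.9421)
n_2 = (+0.7134, -0.7007)
n_3 = (+0.6690, +0.7433)
n_4 = (-0.8421, +0.5394)
  (0,1): δ = 113.68°  ·
  (0,2): δ = 48.57°  ✓
  (0,3): δ = 43.93°  ✓
  (0,4): δ = 143.27°  ·
  (1,2): δ = 114.89°  ·
  (1,3): δ = 22.39°  ✓
  (1,4): δ = 76.95°  ·
  (2,3): δ = 87.50°  ·
  (2,4): δ = 11.84°  ✓
  (3,4): δ = 80.65°  ·
antipodal pairs: 4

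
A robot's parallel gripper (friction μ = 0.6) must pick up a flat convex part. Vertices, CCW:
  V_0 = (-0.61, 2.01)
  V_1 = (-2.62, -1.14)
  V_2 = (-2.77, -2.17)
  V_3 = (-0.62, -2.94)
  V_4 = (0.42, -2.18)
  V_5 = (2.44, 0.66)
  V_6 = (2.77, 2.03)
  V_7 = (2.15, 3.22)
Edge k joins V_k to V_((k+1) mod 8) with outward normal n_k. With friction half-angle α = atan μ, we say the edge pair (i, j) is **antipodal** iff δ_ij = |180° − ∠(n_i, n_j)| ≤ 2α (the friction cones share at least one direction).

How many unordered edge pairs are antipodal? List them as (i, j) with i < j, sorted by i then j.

α = atan 0.6 = 30.96°;  2α = 61.93°
n_0 = (-0.8430, +0.5379)
n_1 = (-0.9896, +0.1441)
n_2 = (-0.3372, -0.9414)
n_3 = (+0.5900, -0.8074)
n_4 = (+0.8149, -0.5796)
n_5 = (+0.9722, -0.2342)
n_6 = (+0.8869, +0.4621)
n_7 = (-0.4015, +0.9159)
  (0,1): δ = 155.74°  ·
  (0,2): δ = 77.16°  ·
  (0,3): δ = 21.30°  ✓
  (0,4): δ = 2.88°  ✓
  (0,5): δ = 19.00°  ✓
  (0,6): δ = 60.06°  ✓
  (0,7): δ = 146.21°  ·
  (1,2): δ = 101.42°  ·
  (1,3): δ = 45.56°  ✓
  (1,4): δ = 27.14°  ✓
  (1,5): δ = 5.26°  ✓
  (1,6): δ = 35.81°  ✓
  (1,7): δ = 121.96°  ·
  (2,3): δ = 124.14°  ·
  (2,4): δ = 105.72°  ·
  (2,5): δ = 83.84°  ·
  (2,6): δ = 42.78°  ✓
  (2,7): δ = 43.38°  ✓
  (3,4): δ = 161.58°  ·
  (3,5): δ = 139.70°  ·
  (3,6): δ = 98.64°  ·
  (3,7): δ = 12.49°  ✓
  (4,5): δ = 158.12°  ·
  (4,6): δ = 117.06°  ·
  (4,7): δ = 30.90°  ✓
  (5,6): δ = 138.94°  ·
  (5,7): δ = 52.78°  ✓
  (6,7): δ = 93.85°  ·
antipodal pairs: 13

count = 13; pairs: (0,3), (0,4), (0,5), (0,6), (1,3), (1,4), (1,5), (1,6), (2,6), (2,7), (3,7), (4,7), (5,7)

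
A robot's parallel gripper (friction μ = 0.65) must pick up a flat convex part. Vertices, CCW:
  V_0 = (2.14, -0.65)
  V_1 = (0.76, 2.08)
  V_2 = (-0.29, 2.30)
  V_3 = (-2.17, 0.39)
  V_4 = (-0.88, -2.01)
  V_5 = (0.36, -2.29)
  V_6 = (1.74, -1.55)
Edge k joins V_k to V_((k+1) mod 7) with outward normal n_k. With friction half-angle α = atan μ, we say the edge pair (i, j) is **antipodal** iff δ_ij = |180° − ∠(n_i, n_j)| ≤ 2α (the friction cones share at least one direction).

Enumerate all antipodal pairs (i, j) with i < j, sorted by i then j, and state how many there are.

count = 9; pairs: (0,3), (0,4), (1,3), (1,4), (1,5), (2,4), (2,5), (2,6), (3,6)

α = atan 0.65 = 33.02°;  2α = 66.05°
n_0 = (+0.8925, +0.4511)
n_1 = (+0.2051, +0.9787)
n_2 = (-0.7127, +0.7015)
n_3 = (-0.8808, -0.4734)
n_4 = (-0.2203, -0.9754)
n_5 = (+0.4726, -0.8813)
n_6 = (+0.9138, -0.4061)
  (0,1): δ = 128.65°  ·
  (0,2): δ = 71.36°  ·
  (0,3): δ = 1.44°  ✓
  (0,4): δ = 50.46°  ✓
  (0,5): δ = 91.39°  ·
  (0,6): δ = 129.22°  ·
  (1,2): δ = 122.71°  ·
  (1,3): δ = 49.91°  ✓
  (1,4): δ = 0.89°  ✓
  (1,5): δ = 40.04°  ✓
  (1,6): δ = 77.87°  ·
  (2,3): δ = 107.20°  ·
  (2,4): δ = 58.18°  ✓
  (2,5): δ = 17.25°  ✓
  (2,6): δ = 20.58°  ✓
  (3,4): δ = 130.98°  ·
  (3,5): δ = 90.06°  ·
  (3,6): δ = 52.22°  ✓
  (4,5): δ = 139.07°  ·
  (4,6): δ = 101.24°  ·
  (5,6): δ = 142.16°  ·
antipodal pairs: 9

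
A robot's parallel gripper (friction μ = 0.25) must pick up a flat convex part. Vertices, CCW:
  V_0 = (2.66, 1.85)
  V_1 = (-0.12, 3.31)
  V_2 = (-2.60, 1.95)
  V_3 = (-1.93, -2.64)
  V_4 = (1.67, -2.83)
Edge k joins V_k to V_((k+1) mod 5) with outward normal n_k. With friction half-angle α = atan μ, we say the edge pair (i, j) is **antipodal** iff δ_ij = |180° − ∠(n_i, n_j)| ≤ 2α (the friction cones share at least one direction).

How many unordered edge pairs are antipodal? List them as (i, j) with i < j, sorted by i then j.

count = 2; pairs: (0,3), (2,4)

α = atan 0.25 = 14.04°;  2α = 28.07°
n_0 = (+0.4650, +0.8853)
n_1 = (-0.4808, +0.8768)
n_2 = (-0.9895, -0.1444)
n_3 = (-0.0527, -0.9986)
n_4 = (+0.9783, -0.2070)
  (0,1): δ = 123.55°  ·
  (0,2): δ = 53.99°  ·
  (0,3): δ = 24.69°  ✓
  (0,4): δ = 105.76°  ·
  (1,2): δ = 110.44°  ·
  (1,3): δ = 31.76°  ·
  (1,4): δ = 49.32°  ·
  (2,3): δ = 101.33°  ·
  (2,4): δ = 20.25°  ✓
  (3,4): δ = 98.92°  ·
antipodal pairs: 2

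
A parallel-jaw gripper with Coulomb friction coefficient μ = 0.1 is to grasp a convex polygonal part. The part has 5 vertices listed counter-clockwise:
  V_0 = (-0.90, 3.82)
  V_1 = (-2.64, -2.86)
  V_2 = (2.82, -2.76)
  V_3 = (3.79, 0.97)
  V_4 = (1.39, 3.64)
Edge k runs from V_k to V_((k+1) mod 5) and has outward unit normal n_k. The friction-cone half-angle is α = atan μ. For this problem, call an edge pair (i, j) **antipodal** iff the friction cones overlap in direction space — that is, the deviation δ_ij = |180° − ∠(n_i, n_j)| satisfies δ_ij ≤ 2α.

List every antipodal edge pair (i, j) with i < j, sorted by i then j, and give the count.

α = atan 0.1 = 5.71°;  2α = 11.42°
n_0 = (-0.9677, +0.2521)
n_1 = (+0.0183, -0.9998)
n_2 = (+0.9678, -0.2517)
n_3 = (+0.7437, +0.6685)
n_4 = (+0.0784, +0.9969)
  (0,1): δ = 74.35°  ·
  (0,2): δ = 0.02°  ✓
  (0,3): δ = 56.55°  ·
  (0,4): δ = 100.11°  ·
  (1,2): δ = 105.63°  ·
  (1,3): δ = 49.10°  ·
  (1,4): δ = 5.54°  ✓
  (2,3): δ = 123.47°  ·
  (2,4): δ = 79.92°  ·
  (3,4): δ = 136.45°  ·
antipodal pairs: 2

count = 2; pairs: (0,2), (1,4)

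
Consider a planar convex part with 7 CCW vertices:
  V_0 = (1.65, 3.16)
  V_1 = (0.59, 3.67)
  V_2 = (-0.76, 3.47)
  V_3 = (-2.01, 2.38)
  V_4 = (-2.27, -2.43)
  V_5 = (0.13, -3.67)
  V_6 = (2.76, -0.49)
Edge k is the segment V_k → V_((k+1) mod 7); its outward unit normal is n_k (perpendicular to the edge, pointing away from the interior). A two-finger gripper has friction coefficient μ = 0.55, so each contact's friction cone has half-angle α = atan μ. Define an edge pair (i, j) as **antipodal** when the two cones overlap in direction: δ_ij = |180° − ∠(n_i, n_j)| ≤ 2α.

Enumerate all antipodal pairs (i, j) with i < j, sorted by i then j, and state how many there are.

count = 7; pairs: (0,4), (1,4), (1,5), (2,5), (3,5), (3,6), (4,6)

α = atan 0.55 = 28.81°;  2α = 57.62°
n_0 = (+0.4336, +0.9011)
n_1 = (-0.1465, +0.9892)
n_2 = (-0.6572, +0.7537)
n_3 = (-0.9985, +0.0540)
n_4 = (-0.4590, -0.8884)
n_5 = (+0.7706, -0.6373)
n_6 = (+0.9567, +0.2910)
  (0,1): δ = 145.88°  ·
  (0,2): δ = 113.22°  ·
  (0,3): δ = 67.40°  ·
  (0,4): δ = 1.63°  ✓
  (0,5): δ = 76.10°  ·
  (0,6): δ = 132.61°  ·
  (1,2): δ = 147.34°  ·
  (1,3): δ = 101.52°  ·
  (1,4): δ = 35.75°  ✓
  (1,5): δ = 41.98°  ✓
  (1,6): δ = 98.49°  ·
  (2,3): δ = 134.18°  ·
  (2,4): δ = 68.41°  ·
  (2,5): δ = 9.32°  ✓
  (2,6): δ = 65.83°  ·
  (3,4): δ = 114.23°  ·
  (3,5): δ = 36.50°  ✓
  (3,6): δ = 20.01°  ✓
  (4,5): δ = 102.27°  ·
  (4,6): δ = 45.76°  ✓
  (5,6): δ = 123.49°  ·
antipodal pairs: 7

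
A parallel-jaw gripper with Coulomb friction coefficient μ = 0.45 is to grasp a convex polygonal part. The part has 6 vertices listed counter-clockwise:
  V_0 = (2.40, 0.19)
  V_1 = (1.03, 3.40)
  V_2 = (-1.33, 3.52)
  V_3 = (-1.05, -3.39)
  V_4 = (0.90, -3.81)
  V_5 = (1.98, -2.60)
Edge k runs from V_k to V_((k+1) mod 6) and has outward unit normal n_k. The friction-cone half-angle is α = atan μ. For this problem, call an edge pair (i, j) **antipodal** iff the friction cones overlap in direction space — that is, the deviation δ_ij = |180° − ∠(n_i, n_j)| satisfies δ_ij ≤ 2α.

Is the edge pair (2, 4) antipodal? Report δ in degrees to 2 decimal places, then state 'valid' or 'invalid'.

δ = 44.07°, valid

α = atan 0.45 = 24.23°;  2α = 48.46°
edge 2: e_2 = (+0.28, -6.91);  n_2 = (-0.9992, -0.0405)
edge 4: e_4 = (+1.08, +1.21);  n_4 = (+0.7460, -0.6659)
∠(n_2, n_4) = 135.93°
δ = |180° − 135.93°| = 44.07°
44.07° ≤ 2α = 48.46°  →  valid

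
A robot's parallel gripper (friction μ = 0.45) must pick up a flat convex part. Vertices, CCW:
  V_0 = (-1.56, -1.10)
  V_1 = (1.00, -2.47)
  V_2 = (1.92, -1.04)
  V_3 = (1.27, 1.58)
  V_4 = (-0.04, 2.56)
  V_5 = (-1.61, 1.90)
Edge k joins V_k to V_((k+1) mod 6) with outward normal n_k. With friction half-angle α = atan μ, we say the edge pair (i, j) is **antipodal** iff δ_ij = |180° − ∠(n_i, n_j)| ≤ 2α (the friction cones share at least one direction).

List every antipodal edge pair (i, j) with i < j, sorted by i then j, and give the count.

count = 5; pairs: (0,2), (0,3), (1,4), (1,5), (2,5)

α = atan 0.45 = 24.23°;  2α = 48.46°
n_0 = (-0.4718, -0.8817)
n_1 = (+0.8410, -0.5411)
n_2 = (+0.9706, +0.2408)
n_3 = (+0.5990, +0.8007)
n_4 = (-0.3875, +0.9219)
n_5 = (-0.9999, -0.0167)
  (0,1): δ = 94.60°  ·
  (0,2): δ = 47.91°  ✓
  (0,3): δ = 8.65°  ✓
  (0,4): δ = 50.95°  ·
  (0,5): δ = 119.11°  ·
  (1,2): δ = 133.31°  ·
  (1,3): δ = 94.04°  ·
  (1,4): δ = 34.44°  ✓
  (1,5): δ = 33.71°  ✓
  (2,3): δ = 140.73°  ·
  (2,4): δ = 81.13°  ·
  (2,5): δ = 12.98°  ✓
  (3,4): δ = 120.40°  ·
  (3,5): δ = 52.25°  ·
  (4,5): δ = 111.85°  ·
antipodal pairs: 5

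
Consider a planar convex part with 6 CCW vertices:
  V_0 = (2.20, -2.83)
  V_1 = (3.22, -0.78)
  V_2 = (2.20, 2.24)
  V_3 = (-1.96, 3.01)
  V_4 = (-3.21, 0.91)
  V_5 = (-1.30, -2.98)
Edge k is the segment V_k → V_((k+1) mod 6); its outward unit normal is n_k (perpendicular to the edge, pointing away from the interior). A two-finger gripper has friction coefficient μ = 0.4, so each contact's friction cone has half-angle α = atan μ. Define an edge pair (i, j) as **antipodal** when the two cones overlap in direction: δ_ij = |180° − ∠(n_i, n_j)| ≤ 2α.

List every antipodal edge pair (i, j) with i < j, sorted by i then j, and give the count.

α = atan 0.4 = 21.80°;  2α = 43.60°
n_0 = (+0.8953, -0.4455)
n_1 = (+0.9474, +0.3200)
n_2 = (+0.1820, +0.9833)
n_3 = (-0.8593, +0.5115)
n_4 = (-0.8976, -0.4407)
n_5 = (+0.0428, -0.9991)
  (0,1): δ = 134.88°  ·
  (0,2): δ = 74.03°  ·
  (0,3): δ = 4.31°  ✓
  (0,4): δ = 52.60°  ·
  (0,5): δ = 118.91°  ·
  (1,2): δ = 119.15°  ·
  (1,3): δ = 49.43°  ·
  (1,4): δ = 7.49°  ✓
  (1,5): δ = 73.79°  ·
  (2,3): δ = 110.28°  ·
  (2,4): δ = 53.36°  ·
  (2,5): δ = 12.94°  ✓
  (3,4): δ = 123.09°  ·
  (3,5): δ = 56.78°  ·
  (4,5): δ = 113.70°  ·
antipodal pairs: 3

count = 3; pairs: (0,3), (1,4), (2,5)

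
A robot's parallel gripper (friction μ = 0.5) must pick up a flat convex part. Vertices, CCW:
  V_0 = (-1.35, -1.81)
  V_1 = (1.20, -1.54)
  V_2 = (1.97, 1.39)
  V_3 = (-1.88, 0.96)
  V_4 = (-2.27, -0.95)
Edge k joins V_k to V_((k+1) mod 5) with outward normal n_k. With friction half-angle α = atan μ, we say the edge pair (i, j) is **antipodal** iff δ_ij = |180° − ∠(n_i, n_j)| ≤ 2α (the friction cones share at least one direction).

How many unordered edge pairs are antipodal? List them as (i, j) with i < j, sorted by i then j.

α = atan 0.5 = 26.57°;  2α = 53.13°
n_0 = (+0.1053, -0.9944)
n_1 = (+0.9672, -0.2542)
n_2 = (-0.1110, +0.9938)
n_3 = (-0.9798, +0.2001)
n_4 = (-0.6829, -0.7305)
  (0,1): δ = 110.77°  ·
  (0,2): δ = 0.33°  ✓
  (0,3): δ = 72.42°  ·
  (0,4): δ = 130.89°  ·
  (1,2): δ = 68.90°  ·
  (1,3): δ = 3.18°  ✓
  (1,4): δ = 61.65°  ·
  (2,3): δ = 107.91°  ·
  (2,4): δ = 49.44°  ✓
  (3,4): δ = 121.53°  ·
antipodal pairs: 3

count = 3; pairs: (0,2), (1,3), (2,4)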